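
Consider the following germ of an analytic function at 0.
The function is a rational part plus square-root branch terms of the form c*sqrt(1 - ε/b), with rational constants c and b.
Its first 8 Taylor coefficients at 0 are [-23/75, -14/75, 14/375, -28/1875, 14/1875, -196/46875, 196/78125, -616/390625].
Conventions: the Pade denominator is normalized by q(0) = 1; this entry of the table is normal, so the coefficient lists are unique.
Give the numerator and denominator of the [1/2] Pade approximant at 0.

The Pade approximant has numerator coefficients [-23/75, -9178/34875]; denominator coefficients [1, 116/465, -14/465].

Taylor coefficients needed (read off): a_0 = -23/75, a_1 = -14/75, a_2 = 14/375, a_3 = -28/1875.
Write the denominator as Q(ε) = 1 + q1*ε + q2*ε^2. Requiring Q*f - P = O(ε^4) with deg P <= 1 kills the coefficients of ε^2..ε^3 in Q*f:
  ε^2: a_2 + q1*a_1 + q2*a_0 = 0, i.e. 14/375 + (-14/75)*q1 + (-23/75)*q2 = 0.
  ε^3: a_3 + q1*a_2 + q2*a_1 = 0, i.e. -28/1875 + (14/375)*q1 + (-14/75)*q2 = 0.
Solving this linear system: q1 = 116/465, q2 = -14/465.
The numerator is Q*f truncated at degree 1: P0 = a_0 = -23/75; P1 = a_1 + q1*a_0 = -9178/34875.


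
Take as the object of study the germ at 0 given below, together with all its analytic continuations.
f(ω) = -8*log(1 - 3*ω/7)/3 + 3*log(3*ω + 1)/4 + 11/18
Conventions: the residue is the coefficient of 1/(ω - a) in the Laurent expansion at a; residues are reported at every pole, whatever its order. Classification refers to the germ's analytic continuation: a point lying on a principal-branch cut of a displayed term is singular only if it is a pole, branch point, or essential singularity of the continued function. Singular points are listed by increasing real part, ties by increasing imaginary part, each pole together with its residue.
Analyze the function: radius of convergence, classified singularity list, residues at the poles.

Branch term (3/4)*log(1 - ω/(-1/3)): its argument vanishes at ω = -1/3, a logarithmic branch point, modulus 1/3.
Branch term (-8/3)*log(1 - ω/(7/3)): its argument vanishes at ω = 7/3, a logarithmic branch point, modulus 7/3.
The radius of convergence is the smallest modulus among the singular points: 1/3.
List the singular points by increasing real part (a conjugate pair: the negative imaginary part first).

Radius of convergence at 0: 1/3.
At -1/3: a logarithmic branch point.
At 7/3: a logarithmic branch point.


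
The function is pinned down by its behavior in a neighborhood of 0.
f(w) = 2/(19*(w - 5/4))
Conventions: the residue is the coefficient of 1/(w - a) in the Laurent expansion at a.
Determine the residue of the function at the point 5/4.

The residue is 2/19.

At the order-1 pole 5/4 set g(w) = (w - (5/4))*f(w) = 2/19.
Simple pole: residue = g(a) at a = 5/4, which is 2/19.


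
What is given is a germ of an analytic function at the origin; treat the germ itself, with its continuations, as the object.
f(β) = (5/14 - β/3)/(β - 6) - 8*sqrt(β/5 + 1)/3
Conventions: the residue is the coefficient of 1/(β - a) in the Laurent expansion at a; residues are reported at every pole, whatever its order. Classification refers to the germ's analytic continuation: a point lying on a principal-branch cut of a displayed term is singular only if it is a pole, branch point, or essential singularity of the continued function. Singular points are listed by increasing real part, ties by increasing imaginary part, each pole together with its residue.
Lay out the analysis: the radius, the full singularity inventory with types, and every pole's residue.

Denominator factor (β - 6): pole of order 1 at 6, modulus 6.
Branch term (-8/3)*sqrt(1 - β/(-5)): its argument vanishes at β = -5, a square-root branch point, modulus 5.
The radius of convergence is the smallest modulus among the singular points: 5.
The branch term is analytic at 6 and contributes nothing to the residue; only the rational part matters.
At the order-1 pole 6 set g(β) = (β - (6))*(rational part) = 5/14 - β/3.
Simple pole: residue = g(a) at a = 6, which is -23/14.
List the singular points by increasing real part (a conjugate pair: the negative imaginary part first).

Radius of convergence at 0: 5.
At -5: an algebraic (square-root) branch point.
At 6: a pole of order 1; residue -23/14.


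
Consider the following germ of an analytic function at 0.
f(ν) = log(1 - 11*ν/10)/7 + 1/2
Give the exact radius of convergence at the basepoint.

The radius of convergence is 10/11.

Branch term (1/7)*log(1 - ν/(10/11)): its argument vanishes at ν = 10/11, a logarithmic branch point, modulus 10/11.
The radius of convergence is the smallest modulus among the singular points: 10/11.


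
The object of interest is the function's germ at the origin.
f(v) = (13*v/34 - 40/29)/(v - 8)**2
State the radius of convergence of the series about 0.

The radius of convergence is 8.

Denominator factor (v - 8)^2: pole of order 2 at 8, modulus 8.
The radius of convergence is the smallest modulus among the singular points: 8.


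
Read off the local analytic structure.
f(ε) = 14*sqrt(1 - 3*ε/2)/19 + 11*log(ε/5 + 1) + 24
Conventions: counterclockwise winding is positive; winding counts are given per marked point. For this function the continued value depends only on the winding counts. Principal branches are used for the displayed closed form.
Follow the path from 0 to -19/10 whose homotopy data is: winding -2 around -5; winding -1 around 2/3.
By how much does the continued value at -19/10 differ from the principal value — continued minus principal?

The rational part is single-valued and drops out of the difference; each branch term changes only by its own monodromy.
(14/19)*sqrt(1 - ε/(2/3)): winding -1 is odd, the square root flips sign, contributing -2*(14/19)*sqrt(1 - (-19/10)/(2/3)) = -2*(14/19)*sqrt(77/20) = -(14/95)*sqrt(385).
(11)*log(1 - ε/(-5)): each positive loop around -5 adds 2*pi*i to the log, so winding -2 contributes (11)*(-2)*2*pi*i = -(44)*pi*i.
Summing the contributions at ε = -19/10 gives (-(14/95)*sqrt(385)) - ((44)*pi)*i.

Continued minus principal equals (-(14/95)*sqrt(385)) - ((44)*pi)*i.


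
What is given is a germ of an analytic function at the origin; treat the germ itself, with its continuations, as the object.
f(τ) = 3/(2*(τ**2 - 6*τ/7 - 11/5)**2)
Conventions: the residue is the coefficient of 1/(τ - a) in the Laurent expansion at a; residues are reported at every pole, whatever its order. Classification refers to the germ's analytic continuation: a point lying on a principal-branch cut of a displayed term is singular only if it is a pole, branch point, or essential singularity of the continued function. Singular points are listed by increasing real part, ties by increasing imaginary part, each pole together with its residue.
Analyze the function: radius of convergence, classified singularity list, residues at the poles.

Radius of convergence at 0: -3/7 + (2/35)*sqrt(730).
At 3/7 - (2/35)*sqrt(730): a pole of order 2; residue (5145/1364224)*sqrt(730).
At 3/7 + (2/35)*sqrt(730): a pole of order 2; residue -(5145/1364224)*sqrt(730).

Denominator factor (τ**2 - 6*τ/7 - 11/5)^2: discriminant 2336/245, real irrational roots 3/7 + (2/35)*sqrt(730) and 3/7 - (2/35)*sqrt(730); poles of order 2, moduli 3/7 + (2/35)*sqrt(730) and -3/7 + (2/35)*sqrt(730).
The radius of convergence is the smallest modulus among the singular points: -3/7 + (2/35)*sqrt(730).
The factor τ**2 - 6*τ/7 - 11/5 splits as (τ - a)(τ - a') with a = 3/7 - (2/35)*sqrt(730), a' = 3/7 + (2/35)*sqrt(730). At the order-2 pole a set g(τ) = (τ - a)^2*f(τ) = [3/2] / (τ - a')^2.
Order-2 pole: residue = g'(a); g'(3/7 - (2/35)*sqrt(730)) = (5145/1364224)*sqrt(730), so the residue is (5145/1364224)*sqrt(730).
The factor τ**2 - 6*τ/7 - 11/5 splits as (τ - a)(τ - a') with a = 3/7 + (2/35)*sqrt(730), a' = 3/7 - (2/35)*sqrt(730). At the order-2 pole a set g(τ) = (τ - a)^2*f(τ) = [3/2] / (τ - a')^2.
Order-2 pole: residue = g'(a); g'(3/7 + (2/35)*sqrt(730)) = -(5145/1364224)*sqrt(730), so the residue is -(5145/1364224)*sqrt(730).
List the singular points by increasing real part (a conjugate pair: the negative imaginary part first).


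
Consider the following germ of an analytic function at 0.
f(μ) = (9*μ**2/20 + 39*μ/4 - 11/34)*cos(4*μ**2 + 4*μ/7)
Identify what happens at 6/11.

The point is a regular point.

There is no denominator, hence no pole anywhere.
The factor cos(4*μ**2 + 4*μ/7) is entire.
So the germ continues analytically to 6/11.


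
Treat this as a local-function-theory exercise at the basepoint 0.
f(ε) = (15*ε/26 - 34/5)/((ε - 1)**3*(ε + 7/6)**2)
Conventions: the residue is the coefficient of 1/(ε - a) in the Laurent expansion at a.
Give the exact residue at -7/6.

The residue is 1783296/1856465.

At the order-2 pole -7/6 set g(ε) = (ε - (-7/6))^2*f(ε) = (15*ε/26 - 34/5)/(ε - 1)**3.
Order-2 pole: residue = g'(a); g'(-7/6) = 1783296/1856465, so the residue is 1783296/1856465.


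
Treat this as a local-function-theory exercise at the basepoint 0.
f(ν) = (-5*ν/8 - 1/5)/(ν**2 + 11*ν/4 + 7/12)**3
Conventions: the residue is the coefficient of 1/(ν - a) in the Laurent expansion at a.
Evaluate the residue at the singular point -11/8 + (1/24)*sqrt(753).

The residue is (182304/79066255)*sqrt(753).

The factor ν**2 + 11*ν/4 + 7/12 splits as (ν - a)(ν - a') with a = -11/8 + (1/24)*sqrt(753), a' = -11/8 - (1/24)*sqrt(753). At the order-3 pole a set g(ν) = (ν - a)^3*f(ν) = [-5*ν/8 - 1/5] / (ν - a')^3.
Order-3 pole: residue = g''(a)/2; g''(-11/8 + (1/24)*sqrt(753)) = (364608/79066255)*sqrt(753), so the residue is (182304/79066255)*sqrt(753).


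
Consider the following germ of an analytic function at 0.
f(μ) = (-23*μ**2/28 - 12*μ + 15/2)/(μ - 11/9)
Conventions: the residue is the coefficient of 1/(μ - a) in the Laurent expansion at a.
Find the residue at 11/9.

At the order-1 pole 11/9 set g(μ) = (μ - (11/9))*f(μ) = -23*μ**2/28 - 12*μ + 15/2.
Simple pole: residue = g(a) at a = 11/9, which is -19037/2268.

The residue is -19037/2268.


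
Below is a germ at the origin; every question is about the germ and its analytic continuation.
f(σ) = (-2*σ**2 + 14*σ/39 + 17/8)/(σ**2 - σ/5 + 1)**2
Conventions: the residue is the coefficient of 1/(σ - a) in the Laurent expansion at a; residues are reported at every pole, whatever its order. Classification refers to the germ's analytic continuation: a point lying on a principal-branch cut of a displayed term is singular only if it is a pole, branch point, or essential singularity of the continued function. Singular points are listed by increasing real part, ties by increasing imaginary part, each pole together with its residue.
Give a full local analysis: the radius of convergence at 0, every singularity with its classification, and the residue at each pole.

Denominator factor (σ**2 - σ/5 + 1)^2: discriminant -99/25, complex-conjugate roots (1/10) + ((3/10)*sqrt(11))*i and (1/10) - ((3/10)*sqrt(11))*i; poles of order 2, moduli 1 and 1.
The radius of convergence is the smallest modulus among the singular points: 1.
The factor σ**2 - σ/5 + 1 splits as (σ - a)(σ - a') with a = (1/10) - ((3/10)*sqrt(11))*i, a' = (1/10) + ((3/10)*sqrt(11))*i. At the order-2 pole a set g(σ) = (σ - a)^2*f(σ) = [-2*σ**2 + 14*σ/39 + 17/8] / (σ - a')^2.
Order-2 pole: residue = g'(a); g'((1/10) - ((3/10)*sqrt(11))*i) = ((6275/509652)*sqrt(11))*i, so the residue is ((6275/509652)*sqrt(11))*i.
The factor σ**2 - σ/5 + 1 splits as (σ - a)(σ - a') with a = (1/10) + ((3/10)*sqrt(11))*i, a' = (1/10) - ((3/10)*sqrt(11))*i. At the order-2 pole a set g(σ) = (σ - a)^2*f(σ) = [-2*σ**2 + 14*σ/39 + 17/8] / (σ - a')^2.
Order-2 pole: residue = g'(a); g'((1/10) + ((3/10)*sqrt(11))*i) = -((6275/509652)*sqrt(11))*i, so the residue is -((6275/509652)*sqrt(11))*i.
List the singular points by increasing real part (a conjugate pair: the negative imaginary part first).

Radius of convergence at 0: 1.
At (1/10) - ((3/10)*sqrt(11))*i: a pole of order 2; residue ((6275/509652)*sqrt(11))*i.
At (1/10) + ((3/10)*sqrt(11))*i: a pole of order 2; residue -((6275/509652)*sqrt(11))*i.


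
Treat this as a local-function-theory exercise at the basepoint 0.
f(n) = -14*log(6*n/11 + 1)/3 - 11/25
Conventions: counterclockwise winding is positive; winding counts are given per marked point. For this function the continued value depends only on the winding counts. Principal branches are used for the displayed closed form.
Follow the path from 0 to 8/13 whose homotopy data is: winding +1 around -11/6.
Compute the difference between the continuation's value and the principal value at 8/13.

The rational part is single-valued and drops out of the difference; each branch term changes only by its own monodromy.
(-14/3)*log(1 - n/(-11/6)): each positive loop around -11/6 adds 2*pi*i to the log, so winding +1 contributes (-14/3)*(1)*2*pi*i = -(28/3)*pi*i.
Summing the contributions at n = 8/13 gives -(28/3)*pi*i.

Continued minus principal equals -(28/3)*pi*i.


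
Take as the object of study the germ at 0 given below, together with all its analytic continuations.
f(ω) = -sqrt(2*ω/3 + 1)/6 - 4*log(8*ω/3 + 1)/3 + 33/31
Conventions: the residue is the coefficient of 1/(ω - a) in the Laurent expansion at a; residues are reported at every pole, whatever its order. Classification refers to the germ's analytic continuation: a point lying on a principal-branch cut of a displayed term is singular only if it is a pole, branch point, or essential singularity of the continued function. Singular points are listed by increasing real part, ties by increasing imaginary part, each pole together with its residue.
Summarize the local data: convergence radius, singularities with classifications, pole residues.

Branch term (-4/3)*log(1 - ω/(-3/8)): its argument vanishes at ω = -3/8, a logarithmic branch point, modulus 3/8.
Branch term (-1/6)*sqrt(1 - ω/(-3/2)): its argument vanishes at ω = -3/2, a square-root branch point, modulus 3/2.
The radius of convergence is the smallest modulus among the singular points: 3/8.
List the singular points by increasing real part (a conjugate pair: the negative imaginary part first).

Radius of convergence at 0: 3/8.
At -3/2: an algebraic (square-root) branch point.
At -3/8: a logarithmic branch point.


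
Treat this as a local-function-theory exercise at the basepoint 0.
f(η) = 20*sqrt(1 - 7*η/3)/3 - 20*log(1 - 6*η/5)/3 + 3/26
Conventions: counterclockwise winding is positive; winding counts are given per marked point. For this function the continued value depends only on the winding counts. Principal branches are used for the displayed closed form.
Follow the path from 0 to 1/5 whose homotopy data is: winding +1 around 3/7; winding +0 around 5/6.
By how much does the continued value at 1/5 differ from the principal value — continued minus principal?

Continued minus principal equals -(16/9)*sqrt(30).

The rational part is single-valued and drops out of the difference; each branch term changes only by its own monodromy.
(-20/3)*log(1 - η/(5/6)): winding 0 around 5/6, so this term returns to its principal value, contribution 0.
(20/3)*sqrt(1 - η/(3/7)): winding +1 is odd, the square root flips sign, contributing -2*(20/3)*sqrt(1 - (1/5)/(3/7)) = -2*(20/3)*sqrt(8/15) = -(16/9)*sqrt(30).
Summing the contributions at η = 1/5 gives -(16/9)*sqrt(30).


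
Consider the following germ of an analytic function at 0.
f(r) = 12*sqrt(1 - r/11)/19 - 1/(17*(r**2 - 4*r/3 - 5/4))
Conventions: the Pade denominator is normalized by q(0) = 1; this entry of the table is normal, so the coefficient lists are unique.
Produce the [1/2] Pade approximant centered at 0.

Taylor coefficients needed (expand at 0): a_0 = 1096/1615, a_1 = -21026/266475, a_2 = 7961537/87936750, a_3 = -3988834769/29019127500.
Write the denominator as Q(r) = 1 + q1*r + q2*r^2. Requiring Q*f - P = O(r^4) with deg P <= 1 kills the coefficients of r^2..r^3 in Q*f:
  r^2: a_2 + q1*a_1 + q2*a_0 = 0, i.e. 7961537/87936750 + (-21026/266475)*q1 + (1096/1615)*q2 = 0.
  r^3: a_3 + q1*a_2 + q2*a_1 = 0, i.e. -3988834769/29019127500 + (7961537/87936750)*q1 + (-21026/266475)*q2 = 0.
Solving this linear system: q1 = 13456547843/8625825120, q2 = 3641452169/75907261056.
The numerator is Q*f truncated at degree 1: P0 = a_0 = 1096/1615; P1 = a_1 + q1*a_0 = 1338155385/1365755644.

The Pade approximant has numerator coefficients [1096/1615, 1338155385/1365755644]; denominator coefficients [1, 13456547843/8625825120, 3641452169/75907261056].


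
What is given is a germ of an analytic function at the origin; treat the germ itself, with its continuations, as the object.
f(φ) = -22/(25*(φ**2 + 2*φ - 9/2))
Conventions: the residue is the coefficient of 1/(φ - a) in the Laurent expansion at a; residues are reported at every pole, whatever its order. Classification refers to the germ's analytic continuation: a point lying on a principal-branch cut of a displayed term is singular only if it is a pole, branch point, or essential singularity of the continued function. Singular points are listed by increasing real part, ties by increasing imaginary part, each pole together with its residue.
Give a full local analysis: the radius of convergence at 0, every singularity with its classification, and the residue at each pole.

Denominator factor (φ**2 + 2*φ - 9/2): discriminant 22, real irrational roots -1 + (1/2)*sqrt(22) and -1 - (1/2)*sqrt(22); poles of order 1, moduli -1 + (1/2)*sqrt(22) and 1 + (1/2)*sqrt(22).
The radius of convergence is the smallest modulus among the singular points: -1 + (1/2)*sqrt(22).
The factor φ**2 + 2*φ - 9/2 splits as (φ - a)(φ - a') with a = -1 - (1/2)*sqrt(22), a' = -1 + (1/2)*sqrt(22). At the order-1 pole a set g(φ) = (φ - a)*f(φ) = [-22/25] / (φ - a').
Simple pole: residue = g(a) at a = -1 - (1/2)*sqrt(22), which is (1/25)*sqrt(22).
The factor φ**2 + 2*φ - 9/2 splits as (φ - a)(φ - a') with a = -1 + (1/2)*sqrt(22), a' = -1 - (1/2)*sqrt(22). At the order-1 pole a set g(φ) = (φ - a)*f(φ) = [-22/25] / (φ - a').
Simple pole: residue = g(a) at a = -1 + (1/2)*sqrt(22), which is -(1/25)*sqrt(22).
List the singular points by increasing real part (a conjugate pair: the negative imaginary part first).

Radius of convergence at 0: -1 + (1/2)*sqrt(22).
At -1 - (1/2)*sqrt(22): a pole of order 1; residue (1/25)*sqrt(22).
At -1 + (1/2)*sqrt(22): a pole of order 1; residue -(1/25)*sqrt(22).


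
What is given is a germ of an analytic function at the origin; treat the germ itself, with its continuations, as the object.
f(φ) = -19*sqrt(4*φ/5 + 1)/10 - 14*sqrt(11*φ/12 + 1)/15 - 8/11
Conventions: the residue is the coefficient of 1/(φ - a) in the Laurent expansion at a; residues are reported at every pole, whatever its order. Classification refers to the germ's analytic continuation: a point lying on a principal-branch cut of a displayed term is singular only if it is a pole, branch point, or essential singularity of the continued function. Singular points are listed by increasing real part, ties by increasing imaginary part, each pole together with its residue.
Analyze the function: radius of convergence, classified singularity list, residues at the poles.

Branch term (-14/15)*sqrt(1 - φ/(-12/11)): its argument vanishes at φ = -12/11, a square-root branch point, modulus 12/11.
Branch term (-19/10)*sqrt(1 - φ/(-5/4)): its argument vanishes at φ = -5/4, a square-root branch point, modulus 5/4.
The radius of convergence is the smallest modulus among the singular points: 12/11.
List the singular points by increasing real part (a conjugate pair: the negative imaginary part first).

Radius of convergence at 0: 12/11.
At -5/4: an algebraic (square-root) branch point.
At -12/11: an algebraic (square-root) branch point.


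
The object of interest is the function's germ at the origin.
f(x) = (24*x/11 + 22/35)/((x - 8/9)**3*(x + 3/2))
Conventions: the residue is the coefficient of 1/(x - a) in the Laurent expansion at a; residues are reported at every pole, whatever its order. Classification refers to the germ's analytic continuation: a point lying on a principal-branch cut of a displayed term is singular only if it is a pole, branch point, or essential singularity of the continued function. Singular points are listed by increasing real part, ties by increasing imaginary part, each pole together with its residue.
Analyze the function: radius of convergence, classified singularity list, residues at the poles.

Radius of convergence at 0: 8/9.
At -3/2: a pole of order 1; residue 5936976/30610195.
At 8/9: a pole of order 3; residue -5936976/30610195.

Denominator factor (x + 3/2): pole of order 1 at -3/2, modulus 3/2.
Denominator factor (x - 8/9)^3: pole of order 3 at 8/9, modulus 8/9.
The radius of convergence is the smallest modulus among the singular points: 8/9.
At the order-1 pole -3/2 set g(x) = (x - (-3/2))*f(x) = (24*x/11 + 22/35)/(x - 8/9)**3.
Simple pole: residue = g(a) at a = -3/2, which is 5936976/30610195.
At the order-3 pole 8/9 set g(x) = (x - (8/9))^3*f(x) = (24*x/11 + 22/35)/(x + 3/2).
Order-3 pole: residue = g''(a)/2; g''(8/9) = -11873952/30610195, so the residue is -5936976/30610195.
List the singular points by increasing real part (a conjugate pair: the negative imaginary part first).


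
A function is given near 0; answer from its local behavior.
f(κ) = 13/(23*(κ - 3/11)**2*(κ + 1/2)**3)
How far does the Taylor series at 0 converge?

The radius of convergence is 3/11.

Denominator factor (κ + 1/2)^3: pole of order 3 at -1/2, modulus 1/2.
Denominator factor (κ - 3/11)^2: pole of order 2 at 3/11, modulus 3/11.
The radius of convergence is the smallest modulus among the singular points: 3/11.


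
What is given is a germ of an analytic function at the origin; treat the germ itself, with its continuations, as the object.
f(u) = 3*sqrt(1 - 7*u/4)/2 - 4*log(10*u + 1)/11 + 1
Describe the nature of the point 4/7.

The point is an algebraic (square-root) branch point.

The term (3/2)*sqrt(1 - u/(4/7)) has argument 1 - 4/7/(4/7) = 0 at 4/7: a square-root (algebraic, two-sheeted) branch point; the remaining terms are analytic or single-valued there.


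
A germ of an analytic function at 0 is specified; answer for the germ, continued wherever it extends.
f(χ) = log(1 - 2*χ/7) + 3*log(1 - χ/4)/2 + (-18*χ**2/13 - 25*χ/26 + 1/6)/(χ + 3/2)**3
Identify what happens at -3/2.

The denominator factor χ + 3/2 vanishes at -3/2 and appears to the power 3; the numerator there equals -235/156, nonzero, and no other factor vanishes.
The branch terms are analytic at this point.
Hence a pole whose order is the multiplicity, 3.

The point is a pole of order 3.


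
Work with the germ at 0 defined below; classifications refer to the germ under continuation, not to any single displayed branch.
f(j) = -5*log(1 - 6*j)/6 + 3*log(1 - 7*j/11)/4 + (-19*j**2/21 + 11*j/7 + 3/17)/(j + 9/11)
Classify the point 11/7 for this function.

The term (3/4)*log(1 - j/(11/7)) has argument 1 - 11/7/(11/7) = 0 at 11/7: a logarithmic (infinitely-sheeted) branch point; the remaining terms are analytic or single-valued there.

The point is a logarithmic branch point.


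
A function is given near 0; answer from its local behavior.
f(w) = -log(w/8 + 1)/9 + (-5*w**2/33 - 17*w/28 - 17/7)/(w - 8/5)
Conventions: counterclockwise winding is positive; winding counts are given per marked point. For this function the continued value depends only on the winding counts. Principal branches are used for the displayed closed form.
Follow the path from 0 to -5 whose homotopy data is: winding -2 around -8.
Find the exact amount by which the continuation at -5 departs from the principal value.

The rational part is single-valued and drops out of the difference; each branch term changes only by its own monodromy.
(-1/9)*log(1 - w/(-8)): each positive loop around -8 adds 2*pi*i to the log, so winding -2 contributes (-1/9)*(-2)*2*pi*i = (4/9)*pi*i.
Summing the contributions at w = -5 gives (4/9)*pi*i.

Continued minus principal equals (4/9)*pi*i.


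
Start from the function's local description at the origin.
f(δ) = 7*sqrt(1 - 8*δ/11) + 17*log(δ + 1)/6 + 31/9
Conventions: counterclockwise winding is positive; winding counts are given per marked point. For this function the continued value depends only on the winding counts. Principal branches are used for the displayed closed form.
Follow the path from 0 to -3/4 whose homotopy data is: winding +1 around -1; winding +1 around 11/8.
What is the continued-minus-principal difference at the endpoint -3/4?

Continued minus principal equals (-(14/11)*sqrt(187)) + ((17/3)*pi)*i.

The rational part is single-valued and drops out of the difference; each branch term changes only by its own monodromy.
(7)*sqrt(1 - δ/(11/8)): winding +1 is odd, the square root flips sign, contributing -2*(7)*sqrt(1 - (-3/4)/(11/8)) = -2*(7)*sqrt(17/11) = -(14/11)*sqrt(187).
(17/6)*log(1 - δ/(-1)): each positive loop around -1 adds 2*pi*i to the log, so winding +1 contributes (17/6)*(1)*2*pi*i = (17/3)*pi*i.
Summing the contributions at δ = -3/4 gives (-(14/11)*sqrt(187)) + ((17/3)*pi)*i.


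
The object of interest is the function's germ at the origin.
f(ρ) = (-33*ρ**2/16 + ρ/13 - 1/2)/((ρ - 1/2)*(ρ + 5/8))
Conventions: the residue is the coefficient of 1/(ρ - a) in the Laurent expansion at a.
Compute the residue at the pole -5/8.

The residue is 6007/4992.

At the order-1 pole -5/8 set g(ρ) = (ρ - (-5/8))*f(ρ) = (-33*ρ**2/16 + ρ/13 - 1/2)/(ρ - 1/2).
Simple pole: residue = g(a) at a = -5/8, which is 6007/4992.


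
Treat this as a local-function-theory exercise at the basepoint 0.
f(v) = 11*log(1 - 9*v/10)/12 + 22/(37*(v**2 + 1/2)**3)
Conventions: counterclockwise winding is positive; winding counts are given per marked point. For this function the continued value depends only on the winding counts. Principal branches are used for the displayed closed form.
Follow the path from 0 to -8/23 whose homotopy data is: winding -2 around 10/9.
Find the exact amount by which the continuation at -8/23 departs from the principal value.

Continued minus principal equals -(11/3)*pi*i.

The rational part is single-valued and drops out of the difference; each branch term changes only by its own monodromy.
(11/12)*log(1 - v/(10/9)): each positive loop around 10/9 adds 2*pi*i to the log, so winding -2 contributes (11/12)*(-2)*2*pi*i = -(11/3)*pi*i.
Summing the contributions at v = -8/23 gives -(11/3)*pi*i.


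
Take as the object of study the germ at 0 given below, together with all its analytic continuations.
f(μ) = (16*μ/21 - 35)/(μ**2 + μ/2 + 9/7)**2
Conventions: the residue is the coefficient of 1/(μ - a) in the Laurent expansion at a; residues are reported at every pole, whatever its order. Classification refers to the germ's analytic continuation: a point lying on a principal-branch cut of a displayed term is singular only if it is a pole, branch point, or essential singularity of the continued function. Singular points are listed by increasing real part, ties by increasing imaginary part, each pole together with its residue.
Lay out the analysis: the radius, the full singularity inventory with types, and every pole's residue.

Denominator factor (μ**2 + μ/2 + 9/7)^2: discriminant -137/28, complex-conjugate roots (-1/4) + ((1/28)*sqrt(959))*i and (-1/4) - ((1/28)*sqrt(959))*i; poles of order 2, moduli (3/7)*sqrt(7) and (3/7)*sqrt(7).
The radius of convergence is the smallest modulus among the singular points: (3/7)*sqrt(7).
The factor μ**2 + μ/2 + 9/7 splits as (μ - a)(μ - a') with a = (-1/4) - ((1/28)*sqrt(959))*i, a' = (-1/4) + ((1/28)*sqrt(959))*i. At the order-2 pole a set g(μ) = (μ - a)^2*f(μ) = [16*μ/21 - 35] / (μ - a')^2.
Order-2 pole: residue = g'(a); g'((-1/4) - ((1/28)*sqrt(959))*i) = -((11824/56307)*sqrt(959))*i, so the residue is -((11824/56307)*sqrt(959))*i.
The factor μ**2 + μ/2 + 9/7 splits as (μ - a)(μ - a') with a = (-1/4) + ((1/28)*sqrt(959))*i, a' = (-1/4) - ((1/28)*sqrt(959))*i. At the order-2 pole a set g(μ) = (μ - a)^2*f(μ) = [16*μ/21 - 35] / (μ - a')^2.
Order-2 pole: residue = g'(a); g'((-1/4) + ((1/28)*sqrt(959))*i) = ((11824/56307)*sqrt(959))*i, so the residue is ((11824/56307)*sqrt(959))*i.
List the singular points by increasing real part (a conjugate pair: the negative imaginary part first).

Radius of convergence at 0: (3/7)*sqrt(7).
At (-1/4) - ((1/28)*sqrt(959))*i: a pole of order 2; residue -((11824/56307)*sqrt(959))*i.
At (-1/4) + ((1/28)*sqrt(959))*i: a pole of order 2; residue ((11824/56307)*sqrt(959))*i.


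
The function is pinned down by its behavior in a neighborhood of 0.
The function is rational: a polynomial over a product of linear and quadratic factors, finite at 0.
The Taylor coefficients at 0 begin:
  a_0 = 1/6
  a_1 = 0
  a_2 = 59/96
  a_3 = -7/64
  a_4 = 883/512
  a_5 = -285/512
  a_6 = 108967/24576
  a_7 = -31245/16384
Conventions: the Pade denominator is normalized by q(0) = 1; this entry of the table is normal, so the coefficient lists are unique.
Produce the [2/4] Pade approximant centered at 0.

Taylor coefficients needed (read off): a_0 = 1/6, a_1 = 0, a_2 = 59/96, a_3 = -7/64, a_4 = 883/512, a_5 = -285/512, a_6 = 108967/24576.
Write the denominator as Q(φ) = 1 + q1*φ + q2*φ^2 + q3*φ^3 + q4*φ^4. Requiring Q*f - P = O(φ^7) with deg P <= 2 kills the coefficients of φ^3..φ^6 in Q*f:
  φ^3: a_3 + q1*a_2 + q2*a_1 + q3*a_0 = 0, i.e. -7/64 + (59/96)*q1 + (0)*q2 + (1/6)*q3 = 0.
  φ^4: a_4 + q1*a_3 + q2*a_2 + q3*a_1 + q4*a_0 = 0, i.e. 883/512 + (-7/64)*q1 + (59/96)*q2 + (0)*q3 + (1/6)*q4 = 0.
  φ^5: a_5 + q1*a_4 + q2*a_3 + q3*a_2 + q4*a_1 = 0, i.e. -285/512 + (883/512)*q1 + (-7/64)*q2 + (59/96)*q3 + (0)*q4 = 0.
  φ^6: a_6 + q1*a_5 + q2*a_4 + q3*a_3 + q4*a_2 = 0, i.e. 108967/24576 + (-285/512)*q1 + (883/512)*q2 + (-7/64)*q3 + (59/96)*q4 = 0.
Solving this linear system: q1 = 312/739, q2 = -41297/11824, q3 = -21297/23648, q4 = 4151/1478.
The numerator is Q*f truncated at degree 2: P0 = a_0 = 1/6; P1 = a_1 + q1*a_0 = 52/739; P2 = a_2 + q1*a_1 + q2*a_0 = 24/739.

The Pade approximant has numerator coefficients [1/6, 52/739, 24/739]; denominator coefficients [1, 312/739, -41297/11824, -21297/23648, 4151/1478].


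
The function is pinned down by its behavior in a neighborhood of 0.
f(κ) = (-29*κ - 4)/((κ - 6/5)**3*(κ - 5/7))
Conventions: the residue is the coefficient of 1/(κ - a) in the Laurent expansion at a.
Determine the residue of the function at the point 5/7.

At the order-1 pole 5/7 set g(κ) = (κ - (5/7))*f(κ) = (-29*κ - 4)/(κ - 6/5)**3.
Simple pole: residue = g(a) at a = 5/7, which is 1059625/4913.

The residue is 1059625/4913.


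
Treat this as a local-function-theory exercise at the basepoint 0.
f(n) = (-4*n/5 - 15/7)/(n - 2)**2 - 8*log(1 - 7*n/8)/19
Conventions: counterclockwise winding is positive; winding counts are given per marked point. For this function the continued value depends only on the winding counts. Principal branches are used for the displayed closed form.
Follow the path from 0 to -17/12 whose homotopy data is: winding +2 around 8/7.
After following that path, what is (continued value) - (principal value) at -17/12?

The rational part is single-valued and drops out of the difference; each branch term changes only by its own monodromy.
(-8/19)*log(1 - n/(8/7)): each positive loop around 8/7 adds 2*pi*i to the log, so winding +2 contributes (-8/19)*(2)*2*pi*i = -(32/19)*pi*i.
Summing the contributions at n = -17/12 gives -(32/19)*pi*i.

Continued minus principal equals -(32/19)*pi*i.


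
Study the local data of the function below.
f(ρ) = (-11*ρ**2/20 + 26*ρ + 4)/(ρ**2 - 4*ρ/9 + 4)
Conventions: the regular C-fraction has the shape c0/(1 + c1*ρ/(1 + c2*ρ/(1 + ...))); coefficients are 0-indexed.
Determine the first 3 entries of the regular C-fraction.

Taylor coefficients (expand at 0): a_0 = 1, a_1 = 119/18, a_2 = 2249/6480.
c0 = a_0 = 1. Peel one level at a time: if S = 1 + c*ρ/S' with S'(0) = 1, then c is the ρ-coefficient of S and S' = c*ρ/(S - 1).
S_1 = c0/f = 1 + (-119/18)*ρ + (31219/720)*ρ^2 + ...; c1 = -119/18.
S_2 = c1*ρ/(S_1 - 1) = 1 + (31219/4760)*ρ + ...; c2 = 31219/4760.

The regular C-fraction coefficients are [1, -119/18, 31219/4760].


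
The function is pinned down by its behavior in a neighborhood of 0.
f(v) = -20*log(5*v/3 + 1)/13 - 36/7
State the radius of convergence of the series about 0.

The radius of convergence is 3/5.

Branch term (-20/13)*log(1 - v/(-3/5)): its argument vanishes at v = -3/5, a logarithmic branch point, modulus 3/5.
The radius of convergence is the smallest modulus among the singular points: 3/5.


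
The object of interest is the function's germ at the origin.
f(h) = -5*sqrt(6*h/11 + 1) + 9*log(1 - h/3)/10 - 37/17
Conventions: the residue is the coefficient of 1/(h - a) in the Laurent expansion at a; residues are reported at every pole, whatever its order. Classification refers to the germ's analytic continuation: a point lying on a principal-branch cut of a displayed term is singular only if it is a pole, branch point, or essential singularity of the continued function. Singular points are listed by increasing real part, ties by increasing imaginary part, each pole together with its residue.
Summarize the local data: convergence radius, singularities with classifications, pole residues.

Branch term (9/10)*log(1 - h/(3)): its argument vanishes at h = 3, a logarithmic branch point, modulus 3.
Branch term (-5)*sqrt(1 - h/(-11/6)): its argument vanishes at h = -11/6, a square-root branch point, modulus 11/6.
The radius of convergence is the smallest modulus among the singular points: 11/6.
List the singular points by increasing real part (a conjugate pair: the negative imaginary part first).

Radius of convergence at 0: 11/6.
At -11/6: an algebraic (square-root) branch point.
At 3: a logarithmic branch point.


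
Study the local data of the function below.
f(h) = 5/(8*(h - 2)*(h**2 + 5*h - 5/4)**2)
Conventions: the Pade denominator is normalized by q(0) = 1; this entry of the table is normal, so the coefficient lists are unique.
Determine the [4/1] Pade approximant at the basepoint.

Taylor coefficients needed (expand at 0): a_0 = -1/5, a_1 = -17/10, a_2 = -1077/100, a_3 = -2417/40, a_4 = -634633/2000, a_5 = -6393609/4000.
Write the denominator as Q(h) = 1 + q1*h. Requiring Q*f - P = O(h^6) with deg P <= 4 kills the coefficients of h^5..h^5 in Q*f:
  h^5: a_5 + q1*a_4 = 0, i.e. -6393609/4000 + (-634633/2000)*q1 = 0.
Solving this linear system: q1 = -6393609/1269266.
The numerator is Q*f truncated at degree 4: P0 = a_0 = -1/5; P1 = a_1 + q1*a_0 = -2197576/3173165; P2 = a_2 + q1*a_1 = -35010744/15865825; P3 = a_3 + q1*a_2 = -97952864/15865825; P4 = a_4 + q1*a_3 = -1026576304/79329125.

The Pade approximant has numerator coefficients [-1/5, -2197576/3173165, -35010744/15865825, -97952864/15865825, -1026576304/79329125]; denominator coefficients [1, -6393609/1269266].


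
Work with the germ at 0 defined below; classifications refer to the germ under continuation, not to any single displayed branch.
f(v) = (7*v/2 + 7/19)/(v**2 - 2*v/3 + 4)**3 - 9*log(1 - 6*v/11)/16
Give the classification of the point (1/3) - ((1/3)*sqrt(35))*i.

The denominator factor v**2 - 2*v/3 + 4 vanishes at (1/3) - ((1/3)*sqrt(35))*i and appears to the power 3; the numerator there equals (175/114) - ((7/6)*sqrt(35))*i, nonzero, and no other factor vanishes.
The branch terms are analytic at this point.
Hence a pole whose order is the multiplicity, 3.

The point is a pole of order 3.


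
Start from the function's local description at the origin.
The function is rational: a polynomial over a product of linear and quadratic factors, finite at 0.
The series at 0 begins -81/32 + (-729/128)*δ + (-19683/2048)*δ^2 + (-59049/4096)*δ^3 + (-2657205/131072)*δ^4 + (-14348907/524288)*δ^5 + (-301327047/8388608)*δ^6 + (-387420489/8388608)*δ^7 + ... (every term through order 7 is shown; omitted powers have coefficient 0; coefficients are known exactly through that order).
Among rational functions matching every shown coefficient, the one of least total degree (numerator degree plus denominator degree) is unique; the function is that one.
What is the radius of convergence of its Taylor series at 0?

The radius of convergence is 8/9.

No rational of total degree below 2 reproduces all 8 coefficients; solving the [0/2] Pade equations on them gives f(δ) = -2/(δ - 8/9)**2, whose expansion matches every shown term.
Denominator factor (δ - 8/9)^2: pole of order 2 at 8/9, modulus 8/9.
The radius of convergence is the smallest modulus among the singular points: 8/9.


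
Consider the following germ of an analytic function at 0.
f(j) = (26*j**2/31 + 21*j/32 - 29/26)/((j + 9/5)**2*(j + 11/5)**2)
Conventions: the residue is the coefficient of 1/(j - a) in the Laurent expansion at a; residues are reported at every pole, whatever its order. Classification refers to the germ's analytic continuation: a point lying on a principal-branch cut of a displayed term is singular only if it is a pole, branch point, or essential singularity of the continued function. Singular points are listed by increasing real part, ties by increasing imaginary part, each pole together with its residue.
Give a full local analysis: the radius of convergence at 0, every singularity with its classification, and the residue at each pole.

Denominator factor (j + 9/5)^2: pole of order 2 at -9/5, modulus 9/5.
Denominator factor (j + 11/5)^2: pole of order 2 at -11/5, modulus 11/5.
The radius of convergence is the smallest modulus among the singular points: 9/5.
At the order-2 pole -11/5 set g(j) = (j - (-11/5))^2*f(j) = (26*j**2/31 + 21*j/32 - 29/26)/(j + 9/5)**2.
Order-2 pole: residue = g'(a); g'(-11/5) = 720085/25792, so the residue is 720085/25792.
At the order-2 pole -9/5 set g(j) = (j - (-9/5))^2*f(j) = (26*j**2/31 + 21*j/32 - 29/26)/(j + 11/5)**2.
Order-2 pole: residue = g'(a); g'(-9/5) = -720085/25792, so the residue is -720085/25792.
List the singular points by increasing real part (a conjugate pair: the negative imaginary part first).

Radius of convergence at 0: 9/5.
At -11/5: a pole of order 2; residue 720085/25792.
At -9/5: a pole of order 2; residue -720085/25792.


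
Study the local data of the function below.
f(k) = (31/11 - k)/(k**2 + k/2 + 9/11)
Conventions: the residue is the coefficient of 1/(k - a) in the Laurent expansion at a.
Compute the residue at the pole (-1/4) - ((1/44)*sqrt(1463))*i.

The residue is (-1/2) + ((135/2926)*sqrt(1463))*i.

The factor k**2 + k/2 + 9/11 splits as (k - a)(k - a') with a = (-1/4) - ((1/44)*sqrt(1463))*i, a' = (-1/4) + ((1/44)*sqrt(1463))*i. At the order-1 pole a set g(k) = (k - a)*f(k) = [31/11 - k] / (k - a').
Simple pole: residue = g(a) at a = (-1/4) - ((1/44)*sqrt(1463))*i, which is (-1/2) + ((135/2926)*sqrt(1463))*i.


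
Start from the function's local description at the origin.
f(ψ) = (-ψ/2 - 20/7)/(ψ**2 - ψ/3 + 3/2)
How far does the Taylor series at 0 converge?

Denominator factor (ψ**2 - ψ/3 + 3/2): discriminant -53/9, complex-conjugate roots (1/6) + ((1/6)*sqrt(53))*i and (1/6) - ((1/6)*sqrt(53))*i; poles of order 1, moduli (1/2)*sqrt(6) and (1/2)*sqrt(6).
The radius of convergence is the smallest modulus among the singular points: (1/2)*sqrt(6).

The radius of convergence is (1/2)*sqrt(6).


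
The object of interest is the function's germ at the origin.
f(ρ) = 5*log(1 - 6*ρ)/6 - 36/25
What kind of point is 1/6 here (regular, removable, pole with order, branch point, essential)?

The term (5/6)*log(1 - ρ/(1/6)) has argument 1 - 1/6/(1/6) = 0 at 1/6: a logarithmic (infinitely-sheeted) branch point; the remaining terms are analytic or single-valued there.

The point is a logarithmic branch point.


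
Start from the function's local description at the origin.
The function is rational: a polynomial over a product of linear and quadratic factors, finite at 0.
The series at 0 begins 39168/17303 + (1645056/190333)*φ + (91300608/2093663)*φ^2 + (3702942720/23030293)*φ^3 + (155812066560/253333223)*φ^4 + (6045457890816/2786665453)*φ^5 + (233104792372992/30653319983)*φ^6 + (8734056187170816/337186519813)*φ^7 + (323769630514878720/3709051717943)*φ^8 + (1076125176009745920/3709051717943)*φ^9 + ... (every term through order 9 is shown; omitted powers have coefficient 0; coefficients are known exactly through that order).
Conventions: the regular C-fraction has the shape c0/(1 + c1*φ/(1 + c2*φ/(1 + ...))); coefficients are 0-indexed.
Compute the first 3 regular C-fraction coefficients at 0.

The regular C-fraction coefficients are [39168/17303, -42/11, -27/22].

Taylor coefficients (read off): a_0 = 39168/17303, a_1 = 1645056/190333, a_2 = 91300608/2093663.
c0 = a_0 = 39168/17303. Peel one level at a time: if S = 1 + c*φ/S' with S'(0) = 1, then c is the φ-coefficient of S and S' = c*φ/(S - 1).
S_1 = c0/f = 1 + (-42/11)*φ + (-567/121)*φ^2 + ...; c1 = -42/11.
S_2 = c1*φ/(S_1 - 1) = 1 + (-27/22)*φ + ...; c2 = -27/22.
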